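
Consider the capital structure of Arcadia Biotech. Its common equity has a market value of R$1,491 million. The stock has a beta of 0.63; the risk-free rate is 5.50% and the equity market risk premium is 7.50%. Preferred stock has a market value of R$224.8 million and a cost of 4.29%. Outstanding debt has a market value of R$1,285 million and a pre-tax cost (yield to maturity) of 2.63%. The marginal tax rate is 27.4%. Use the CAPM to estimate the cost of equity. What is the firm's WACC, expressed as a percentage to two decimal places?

Cost of equity via CAPM: Re = 5.5% + 0.63 × 7.5% = 10.2250%.
Total capital V = 1491 + 224.8 + 1285 = 3000.8.
Equity: weight = 1491/3000.8 = 0.4969; cost = 10.225%.
Preferred: weight = 224.8/3000.8 = 0.0749; cost = 4.29%.
Debt: weight = 1285/3000.8 = 0.4282; after-tax cost = 2.63% × (1 − 27.4%) = 1.9094%.
WACC = 0.4969 × 10.2250% + 0.0749 × 4.2900% + 0.4282 × 1.9094% = 6.2195%.

6.22%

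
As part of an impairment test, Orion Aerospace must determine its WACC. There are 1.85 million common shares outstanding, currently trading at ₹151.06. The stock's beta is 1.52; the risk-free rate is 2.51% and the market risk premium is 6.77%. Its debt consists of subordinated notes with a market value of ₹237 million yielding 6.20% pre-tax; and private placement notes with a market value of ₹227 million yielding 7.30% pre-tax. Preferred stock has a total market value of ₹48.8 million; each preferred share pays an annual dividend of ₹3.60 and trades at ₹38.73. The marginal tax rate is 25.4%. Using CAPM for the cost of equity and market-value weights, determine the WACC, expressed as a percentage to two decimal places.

8.03%

Cost of equity via CAPM: Re = 2.51% + 1.52 × 6.77% = 12.8004%.
Cost of preferred: Rp = 3.6 / 38.73 = 9.2951%.
Market value of equity E = 151.06 × 1.85m = 279.461m.
Total capital V = 279.461 + 48.8 + 237 + 227 = 792.261.
Equity: weight = 279.461/792.261 = 0.3527; cost = 12.8004%.
Preferred: weight = 48.8/792.261 = 0.0616; cost = 9.2951%.
Subordinated notes: weight = 237/792.261 = 0.2991; after-tax cost = 6.2% × (1 − 25.4%) = 4.6252%.
Private placement notes: weight = 227/792.261 = 0.2865; after-tax cost = 7.3% × (1 − 25.4%) = 5.4458%.
WACC = 0.3527 × 12.8004% + 0.0616 × 9.2951% + 0.2991 × 4.6252% + 0.2865 × 5.4458% = 8.0317%.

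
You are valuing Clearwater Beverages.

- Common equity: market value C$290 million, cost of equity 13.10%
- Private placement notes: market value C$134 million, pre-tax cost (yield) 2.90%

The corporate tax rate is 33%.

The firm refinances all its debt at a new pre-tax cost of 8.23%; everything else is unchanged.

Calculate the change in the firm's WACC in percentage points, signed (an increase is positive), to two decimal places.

Current WACC:
Total capital V = 290 + 134 = 424.
Equity: weight = 290/424 = 0.6840; cost = 13.1%.
Private placement notes: weight = 134/424 = 0.3160; after-tax cost = 2.9% × (1 − 33%) = 1.9430%.
WACC = 0.6840 × 13.1000% + 0.3160 × 1.9430% = 9.5740%.
After the change:
Total capital V = 290 + 134 = 424.
Equity: weight = 290/424 = 0.6840; cost = 13.1%.
Private placement notes: weight = 134/424 = 0.3160; after-tax cost = 8.23% × (1 − 33%) = 5.5141%.
WACC = 0.6840 × 13.1000% + 0.3160 × 5.5141% = 10.7026%.
Change in WACC = 10.7026% − 9.5740% = 1.1286 pp.

+1.13 pp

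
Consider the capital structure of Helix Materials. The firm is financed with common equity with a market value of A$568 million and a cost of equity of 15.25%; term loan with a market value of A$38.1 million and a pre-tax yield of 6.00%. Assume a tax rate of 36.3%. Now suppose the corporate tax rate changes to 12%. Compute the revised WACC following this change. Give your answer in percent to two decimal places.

14.62%

After the change:
Total capital V = 568 + 38.1 = 606.1.
Equity: weight = 568/606.1 = 0.9371; cost = 15.25%.
Term loan: weight = 38.1/606.1 = 0.0629; after-tax cost = 6% × (1 − 12%) = 5.2800%.
WACC = 0.9371 × 15.2500% + 0.0629 × 5.2800% = 14.6233%.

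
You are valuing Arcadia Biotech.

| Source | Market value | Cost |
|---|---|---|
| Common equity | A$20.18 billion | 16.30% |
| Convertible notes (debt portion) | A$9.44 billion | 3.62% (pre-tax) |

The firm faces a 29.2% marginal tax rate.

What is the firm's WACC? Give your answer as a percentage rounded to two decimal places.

11.92%

Total capital V = 20.18 + 9.44 = 29.62.
Equity: weight = 20.18/29.62 = 0.6813; cost = 16.3%.
Convertible notes (debt portion): weight = 9.44/29.62 = 0.3187; after-tax cost = 3.62% × (1 − 29.2%) = 2.5630%.
WACC = 0.6813 × 16.3000% + 0.3187 × 2.5630% = 11.9220%.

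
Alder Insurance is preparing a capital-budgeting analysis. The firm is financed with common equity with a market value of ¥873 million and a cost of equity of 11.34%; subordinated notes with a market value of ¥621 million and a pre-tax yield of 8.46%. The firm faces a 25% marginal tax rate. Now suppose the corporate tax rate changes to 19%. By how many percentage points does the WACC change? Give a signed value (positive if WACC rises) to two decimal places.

Current WACC:
Total capital V = 873 + 621 = 1494.
Equity: weight = 873/1494 = 0.5843; cost = 11.34%.
Subordinated notes: weight = 621/1494 = 0.4157; after-tax cost = 8.46% × (1 − 25%) = 6.3450%.
WACC = 0.5843 × 11.3400% + 0.4157 × 6.3450% = 9.2638%.
After the change:
Total capital V = 873 + 621 = 1494.
Equity: weight = 873/1494 = 0.5843; cost = 11.34%.
Subordinated notes: weight = 621/1494 = 0.4157; after-tax cost = 8.46% × (1 − 19%) = 6.8526%.
WACC = 0.5843 × 11.3400% + 0.4157 × 6.8526% = 9.4748%.
Change in WACC = 9.4748% − 9.2638% = 0.2110 pp.

+0.21 pp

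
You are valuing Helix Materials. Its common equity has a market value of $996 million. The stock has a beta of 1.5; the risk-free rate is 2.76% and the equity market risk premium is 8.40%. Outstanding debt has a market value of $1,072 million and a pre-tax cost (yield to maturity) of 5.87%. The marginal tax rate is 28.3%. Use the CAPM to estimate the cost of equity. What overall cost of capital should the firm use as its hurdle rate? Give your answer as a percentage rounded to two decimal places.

9.58%

Cost of equity via CAPM: Re = 2.76% + 1.5 × 8.4% = 15.3600%.
Total capital V = 996 + 1072 = 2068.
Equity: weight = 996/2068 = 0.4816; cost = 15.36%.
Debt: weight = 1072/2068 = 0.5184; after-tax cost = 5.87% × (1 − 28.3%) = 4.2088%.
WACC = 0.4816 × 15.3600% + 0.5184 × 4.2088% = 9.5795%.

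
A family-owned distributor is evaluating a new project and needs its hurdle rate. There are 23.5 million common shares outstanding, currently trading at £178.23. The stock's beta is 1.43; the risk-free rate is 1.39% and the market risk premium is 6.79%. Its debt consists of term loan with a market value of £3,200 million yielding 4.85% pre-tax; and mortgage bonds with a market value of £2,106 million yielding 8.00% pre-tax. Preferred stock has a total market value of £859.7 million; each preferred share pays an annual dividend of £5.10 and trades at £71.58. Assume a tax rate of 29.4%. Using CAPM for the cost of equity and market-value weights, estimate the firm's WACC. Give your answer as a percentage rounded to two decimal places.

7.29%

Cost of equity via CAPM: Re = 1.39% + 1.43 × 6.79% = 11.0997%.
Cost of preferred: Rp = 5.1 / 71.58 = 7.1249%.
Market value of equity E = 178.23 × 23.5m = 4188.405m.
Total capital V = 4188.405 + 859.7 + 3200 + 2106 = 10354.105.
Equity: weight = 4188.405/10354.105 = 0.4045; cost = 11.0997%.
Preferred: weight = 859.7/10354.105 = 0.0830; cost = 7.1249%.
Term loan: weight = 3200/10354.105 = 0.3091; after-tax cost = 4.85% × (1 − 29.4%) = 3.4241%.
Mortgage bonds: weight = 2106/10354.105 = 0.2034; after-tax cost = 8% × (1 − 29.4%) = 5.6480%.
WACC = 0.4045 × 11.0997% + 0.0830 × 7.1249% + 0.3091 × 3.4241% + 0.2034 × 5.6480% = 7.2886%.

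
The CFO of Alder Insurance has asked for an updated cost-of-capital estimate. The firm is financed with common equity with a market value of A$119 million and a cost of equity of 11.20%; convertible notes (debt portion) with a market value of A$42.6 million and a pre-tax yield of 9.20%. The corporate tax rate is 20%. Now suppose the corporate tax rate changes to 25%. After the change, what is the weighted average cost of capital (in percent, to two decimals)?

After the change:
Total capital V = 119 + 42.6 = 161.6.
Equity: weight = 119/161.6 = 0.7364; cost = 11.2%.
Convertible notes (debt portion): weight = 42.6/161.6 = 0.2636; after-tax cost = 9.2% × (1 − 25%) = 6.9000%.
WACC = 0.7364 × 11.2000% + 0.2636 × 6.9000% = 10.0665%.

10.07%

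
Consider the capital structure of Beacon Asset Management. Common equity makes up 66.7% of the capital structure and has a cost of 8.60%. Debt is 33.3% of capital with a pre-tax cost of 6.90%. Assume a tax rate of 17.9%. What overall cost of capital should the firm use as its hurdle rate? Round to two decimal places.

7.62%

After-tax cost of debt = 6.9% × (1 − 17.9%) = 5.6649%.
WACC = 0.667 × 8.6000% + 0.333 × 5.6649% = 7.6226%.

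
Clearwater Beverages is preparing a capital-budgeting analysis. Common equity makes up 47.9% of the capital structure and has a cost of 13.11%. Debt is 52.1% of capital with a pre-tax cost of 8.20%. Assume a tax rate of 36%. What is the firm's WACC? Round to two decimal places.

9.01%

After-tax cost of debt = 8.2% × (1 − 36%) = 5.2480%.
WACC = 0.479 × 13.1100% + 0.521 × 5.2480% = 9.0139%.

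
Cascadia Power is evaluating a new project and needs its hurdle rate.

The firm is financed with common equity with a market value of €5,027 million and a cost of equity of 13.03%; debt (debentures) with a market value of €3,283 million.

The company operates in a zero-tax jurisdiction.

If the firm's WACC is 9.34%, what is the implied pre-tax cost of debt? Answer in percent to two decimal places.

Total capital V = 5027 + 3283 = 8310.
Equity weight = 5027/8310 = 0.6049.
Debentures weight = 3283/8310 = 0.3951.
Equity contribution = 0.6049 × 13.03% = 7.8823%.
Remaining for debt = 9.34% − 7.8823% = 1.4577%.
Rd × (1 − 0%) × 0.3951 = 1.4577%  ⇒  Rd = 3.6898%.

3.69%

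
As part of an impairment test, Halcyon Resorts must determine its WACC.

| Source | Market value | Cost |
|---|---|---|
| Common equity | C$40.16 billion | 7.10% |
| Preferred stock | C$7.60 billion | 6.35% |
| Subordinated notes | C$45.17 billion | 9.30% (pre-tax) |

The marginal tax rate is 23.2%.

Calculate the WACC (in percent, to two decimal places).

Total capital V = 40.16 + 7.6 + 45.17 = 92.93.
Equity: weight = 40.16/92.93 = 0.4322; cost = 7.1%.
Preferred: weight = 7.6/92.93 = 0.0818; cost = 6.35%.
Subordinated notes: weight = 45.17/92.93 = 0.4861; after-tax cost = 9.3% × (1 − 23.2%) = 7.1424%.
WACC = 0.4322 × 7.1000% + 0.0818 × 6.3500% + 0.4861 × 7.1424% = 7.0593%.

7.06%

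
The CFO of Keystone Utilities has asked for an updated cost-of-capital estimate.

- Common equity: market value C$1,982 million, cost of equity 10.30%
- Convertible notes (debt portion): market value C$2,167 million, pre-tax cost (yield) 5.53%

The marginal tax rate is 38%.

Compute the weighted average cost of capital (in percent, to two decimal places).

Total capital V = 1982 + 2167 = 4149.
Equity: weight = 1982/4149 = 0.4777; cost = 10.3%.
Convertible notes (debt portion): weight = 2167/4149 = 0.5223; after-tax cost = 5.53% × (1 − 38%) = 3.4286%.
WACC = 0.4777 × 10.3000% + 0.5223 × 3.4286% = 6.7111%.

6.71%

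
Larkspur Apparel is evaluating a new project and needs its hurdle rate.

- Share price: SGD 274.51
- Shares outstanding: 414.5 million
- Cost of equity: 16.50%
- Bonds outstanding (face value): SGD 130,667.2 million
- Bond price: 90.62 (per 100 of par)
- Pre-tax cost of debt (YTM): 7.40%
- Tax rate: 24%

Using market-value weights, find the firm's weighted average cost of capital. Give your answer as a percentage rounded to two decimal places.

Market value of equity E = 274.51 × 414.5m = 113784.395m. Market value of debt D = 130667.2m × 90.62/100 = 118410.61664m.
Total capital V = 113784.395 + 118410.61664 = 232195.01164.
Equity: weight = 113784.395/232195.01164 = 0.4900; cost = 16.5%.
Bonds outstanding: weight = 118410.61664/232195.01164 = 0.5100; after-tax cost = 7.4% × (1 − 24%) = 5.6240%.
WACC = 0.4900 × 16.5000% + 0.5100 × 5.6240% = 10.9537%.

10.95%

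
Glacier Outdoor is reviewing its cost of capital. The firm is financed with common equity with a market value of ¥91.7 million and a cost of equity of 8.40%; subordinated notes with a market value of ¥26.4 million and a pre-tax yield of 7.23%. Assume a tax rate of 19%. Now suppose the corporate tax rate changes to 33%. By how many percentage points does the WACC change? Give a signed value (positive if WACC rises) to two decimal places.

Current WACC:
Total capital V = 91.7 + 26.4 = 118.1.
Equity: weight = 91.7/118.1 = 0.7765; cost = 8.4%.
Subordinated notes: weight = 26.4/118.1 = 0.2235; after-tax cost = 7.23% × (1 − 19%) = 5.8563%.
WACC = 0.7765 × 8.4000% + 0.2235 × 5.8563% = 7.8314%.
After the change:
Total capital V = 91.7 + 26.4 = 118.1.
Equity: weight = 91.7/118.1 = 0.7765; cost = 8.4%.
Subordinated notes: weight = 26.4/118.1 = 0.2235; after-tax cost = 7.23% × (1 − 33%) = 4.8441%.
WACC = 0.7765 × 8.4000% + 0.2235 × 4.8441% = 7.6051%.
Change in WACC = 7.6051% − 7.8314% = -0.2263 pp.

-0.23 pp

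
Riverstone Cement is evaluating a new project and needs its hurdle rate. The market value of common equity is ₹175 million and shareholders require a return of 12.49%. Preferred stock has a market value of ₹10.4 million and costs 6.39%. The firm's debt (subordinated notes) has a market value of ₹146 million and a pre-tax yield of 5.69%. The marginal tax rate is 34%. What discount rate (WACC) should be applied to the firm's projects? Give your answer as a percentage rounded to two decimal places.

8.45%

Total capital V = 175 + 10.4 + 146 = 331.4.
Equity: weight = 175/331.4 = 0.5281; cost = 12.49%.
Preferred: weight = 10.4/331.4 = 0.0314; cost = 6.39%.
Subordinated notes: weight = 146/331.4 = 0.4406; after-tax cost = 5.69% × (1 − 34%) = 3.7554%.
WACC = 0.5281 × 12.4900% + 0.0314 × 6.3900% + 0.4406 × 3.7554% = 8.4505%.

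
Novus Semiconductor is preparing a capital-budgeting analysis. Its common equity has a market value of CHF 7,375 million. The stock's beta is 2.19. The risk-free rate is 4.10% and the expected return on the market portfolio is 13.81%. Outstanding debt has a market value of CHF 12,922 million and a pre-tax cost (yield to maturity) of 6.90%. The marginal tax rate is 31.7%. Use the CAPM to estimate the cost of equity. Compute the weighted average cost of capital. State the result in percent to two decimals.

12.22%

Market risk premium = 13.81% − 4.1% = 9.71%.
Cost of equity via CAPM: Re = 4.1% + 2.19 × 9.71% = 25.3649%.
Total capital V = 7375 + 12922 = 20297.
Equity: weight = 7375/20297 = 0.3634; cost = 25.3649%.
Debt: weight = 12922/20297 = 0.6366; after-tax cost = 6.9% × (1 − 31.7%) = 4.7127%.
WACC = 0.3634 × 25.3649% + 0.6366 × 4.7127% = 12.2168%.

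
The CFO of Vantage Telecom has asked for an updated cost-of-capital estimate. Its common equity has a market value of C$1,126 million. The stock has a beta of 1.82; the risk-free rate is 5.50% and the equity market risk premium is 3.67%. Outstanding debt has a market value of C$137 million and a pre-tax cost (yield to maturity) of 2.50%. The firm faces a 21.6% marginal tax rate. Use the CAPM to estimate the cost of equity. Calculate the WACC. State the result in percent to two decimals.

Cost of equity via CAPM: Re = 5.5% + 1.82 × 3.67% = 12.1794%.
Total capital V = 1126 + 137 = 1263.
Equity: weight = 1126/1263 = 0.8915; cost = 12.1794%.
Debt: weight = 137/1263 = 0.1085; after-tax cost = 2.5% × (1 − 21.6%) = 1.9600%.
WACC = 0.8915 × 12.1794% + 0.1085 × 1.9600% = 11.0709%.

11.07%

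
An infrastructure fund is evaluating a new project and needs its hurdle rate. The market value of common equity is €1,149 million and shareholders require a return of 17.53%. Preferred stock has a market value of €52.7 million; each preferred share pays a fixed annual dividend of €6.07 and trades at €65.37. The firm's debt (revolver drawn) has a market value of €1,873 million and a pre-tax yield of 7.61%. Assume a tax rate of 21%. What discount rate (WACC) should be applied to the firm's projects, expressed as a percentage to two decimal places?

10.37%

Cost of preferred: Rp = 6.07 / 65.37 = 9.2856%.
Total capital V = 1149 + 52.7 + 1873 = 3074.7.
Equity: weight = 1149/3074.7 = 0.3737; cost = 17.53%.
Preferred: weight = 52.7/3074.7 = 0.0171; cost = 9.2856%.
Revolver drawn: weight = 1873/3074.7 = 0.6092; after-tax cost = 7.61% × (1 − 21%) = 6.0119%.
WACC = 0.3737 × 17.5300% + 0.0171 × 9.2856% + 0.6092 × 6.0119% = 10.3723%.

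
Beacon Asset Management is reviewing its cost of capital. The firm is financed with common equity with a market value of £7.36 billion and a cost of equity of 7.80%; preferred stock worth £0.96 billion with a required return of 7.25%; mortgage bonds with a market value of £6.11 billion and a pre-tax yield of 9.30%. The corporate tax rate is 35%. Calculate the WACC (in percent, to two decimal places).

7.02%

Total capital V = 7.36 + 0.96 + 6.11 = 14.43.
Equity: weight = 7.36/14.43 = 0.5100; cost = 7.8%.
Preferred: weight = 0.96/14.43 = 0.0665; cost = 7.25%.
Mortgage bonds: weight = 6.11/14.43 = 0.4234; after-tax cost = 9.3% × (1 − 35%) = 6.0450%.
WACC = 0.5100 × 7.8000% + 0.0665 × 7.2500% + 0.4234 × 6.0450% = 7.0203%.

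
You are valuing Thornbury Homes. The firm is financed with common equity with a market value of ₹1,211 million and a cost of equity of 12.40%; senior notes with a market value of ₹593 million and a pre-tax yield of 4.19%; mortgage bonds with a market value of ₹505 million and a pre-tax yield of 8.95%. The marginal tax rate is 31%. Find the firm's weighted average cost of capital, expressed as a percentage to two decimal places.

8.60%

Total capital V = 1211 + 593 + 505 = 2309.
Equity: weight = 1211/2309 = 0.5245; cost = 12.4%.
Senior notes: weight = 593/2309 = 0.2568; after-tax cost = 4.19% × (1 − 31%) = 2.8911%.
Mortgage bonds: weight = 505/2309 = 0.2187; after-tax cost = 8.95% × (1 − 31%) = 6.1755%.
WACC = 0.5245 × 12.4000% + 0.2568 × 2.8911% + 0.2187 × 6.1755% = 8.5966%.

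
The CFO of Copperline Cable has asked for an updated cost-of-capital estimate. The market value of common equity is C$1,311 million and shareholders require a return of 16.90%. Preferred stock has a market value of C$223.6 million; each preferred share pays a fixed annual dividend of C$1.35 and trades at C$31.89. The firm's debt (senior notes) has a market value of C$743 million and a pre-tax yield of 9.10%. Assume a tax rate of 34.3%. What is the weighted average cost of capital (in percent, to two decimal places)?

12.09%

Cost of preferred: Rp = 1.35 / 31.89 = 4.2333%.
Total capital V = 1311 + 223.6 + 743 = 2277.6.
Equity: weight = 1311/2277.6 = 0.5756; cost = 16.9%.
Preferred: weight = 223.6/2277.6 = 0.0982; cost = 4.2333%.
Senior notes: weight = 743/2277.6 = 0.3262; after-tax cost = 9.1% × (1 − 34.3%) = 5.9787%.
WACC = 0.5756 × 16.9000% + 0.0982 × 4.2333% + 0.3262 × 5.9787% = 12.0937%.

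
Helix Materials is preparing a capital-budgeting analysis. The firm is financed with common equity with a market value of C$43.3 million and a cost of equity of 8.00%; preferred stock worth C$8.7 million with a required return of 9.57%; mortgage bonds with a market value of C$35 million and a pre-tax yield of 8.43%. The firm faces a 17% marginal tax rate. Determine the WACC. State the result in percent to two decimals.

Total capital V = 43.3 + 8.7 + 35 = 87.
Equity: weight = 43.3/87 = 0.4977; cost = 8%.
Preferred: weight = 8.7/87 = 0.1000; cost = 9.57%.
Mortgage bonds: weight = 35/87 = 0.4023; after-tax cost = 8.43% × (1 − 17%) = 6.9969%.
WACC = 0.4977 × 8.0000% + 0.1000 × 9.5700% + 0.4023 × 6.9969% = 7.7535%.

7.75%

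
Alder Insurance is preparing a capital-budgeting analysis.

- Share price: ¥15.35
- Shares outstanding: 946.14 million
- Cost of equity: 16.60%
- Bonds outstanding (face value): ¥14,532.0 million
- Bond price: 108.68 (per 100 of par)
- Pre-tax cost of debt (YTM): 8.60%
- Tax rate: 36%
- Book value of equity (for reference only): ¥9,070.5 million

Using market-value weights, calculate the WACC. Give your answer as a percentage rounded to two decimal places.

10.82%

Market value of equity E = 15.35 × 946.14m = 14523.249m. Market value of debt D = 14532m × 108.68/100 = 15793.3776m.
Total capital V = 14523.249 + 15793.3776 = 30316.6266.
Equity: weight = 14523.249/30316.6266 = 0.4791; cost = 16.6%.
Bonds outstanding: weight = 15793.3776/30316.6266 = 0.5209; after-tax cost = 8.6% × (1 − 36%) = 5.5040%.
WACC = 0.4791 × 16.6000% + 0.5209 × 5.5040% = 10.8196%.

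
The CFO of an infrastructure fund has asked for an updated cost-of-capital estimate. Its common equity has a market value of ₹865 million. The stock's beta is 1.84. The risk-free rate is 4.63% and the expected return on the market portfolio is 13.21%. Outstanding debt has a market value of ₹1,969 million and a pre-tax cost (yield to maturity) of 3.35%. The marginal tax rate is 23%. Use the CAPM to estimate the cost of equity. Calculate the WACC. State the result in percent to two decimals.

Market risk premium = 13.21% − 4.63% = 8.58%.
Cost of equity via CAPM: Re = 4.63% + 1.84 × 8.58% = 20.4172%.
Total capital V = 865 + 1969 = 2834.
Equity: weight = 865/2834 = 0.3052; cost = 20.4172%.
Debt: weight = 1969/2834 = 0.6948; after-tax cost = 3.35% × (1 − 23%) = 2.5795%.
WACC = 0.3052 × 20.4172% + 0.6948 × 2.5795% = 8.0240%.

8.02%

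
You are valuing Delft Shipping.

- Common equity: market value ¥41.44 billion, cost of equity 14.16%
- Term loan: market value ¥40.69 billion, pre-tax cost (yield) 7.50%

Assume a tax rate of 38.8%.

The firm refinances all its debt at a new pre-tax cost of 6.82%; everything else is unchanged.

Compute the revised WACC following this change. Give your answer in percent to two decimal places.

After the change:
Total capital V = 41.44 + 40.69 = 82.13.
Equity: weight = 41.44/82.13 = 0.5046; cost = 14.16%.
Term loan: weight = 40.69/82.13 = 0.4954; after-tax cost = 6.82% × (1 − 38.8%) = 4.1738%.
WACC = 0.5046 × 14.1600% + 0.4954 × 4.1738% = 9.2125%.

9.21%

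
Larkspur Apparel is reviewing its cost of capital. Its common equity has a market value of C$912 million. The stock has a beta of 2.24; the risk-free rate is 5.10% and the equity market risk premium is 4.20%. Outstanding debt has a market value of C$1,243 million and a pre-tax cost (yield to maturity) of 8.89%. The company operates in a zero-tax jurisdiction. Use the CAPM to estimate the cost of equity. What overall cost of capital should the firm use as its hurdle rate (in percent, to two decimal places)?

Cost of equity via CAPM: Re = 5.1% + 2.24 × 4.2% = 14.5080%.
Total capital V = 912 + 1243 = 2155.
Equity: weight = 912/2155 = 0.4232; cost = 14.508%.
Debt: weight = 1243/2155 = 0.5768; after-tax cost = 8.89% × (1 − 0%) = 8.8900%.
WACC = 0.4232 × 14.5080% + 0.5768 × 8.8900% = 11.2675%.

11.27%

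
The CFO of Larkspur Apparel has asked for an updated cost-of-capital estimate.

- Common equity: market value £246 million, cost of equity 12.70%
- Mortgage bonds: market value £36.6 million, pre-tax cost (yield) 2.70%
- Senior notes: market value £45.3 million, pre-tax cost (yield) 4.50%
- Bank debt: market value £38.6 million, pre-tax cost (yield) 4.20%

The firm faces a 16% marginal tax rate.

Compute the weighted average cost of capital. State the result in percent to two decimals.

9.59%

Total capital V = 246 + 36.6 + 45.3 + 38.6 = 366.5.
Equity: weight = 246/366.5 = 0.6712; cost = 12.7%.
Mortgage bonds: weight = 36.6/366.5 = 0.0999; after-tax cost = 2.7% × (1 − 16%) = 2.2680%.
Senior notes: weight = 45.3/366.5 = 0.1236; after-tax cost = 4.5% × (1 − 16%) = 3.7800%.
Bank debt: weight = 38.6/366.5 = 0.1053; after-tax cost = 4.2% × (1 − 16%) = 3.5280%.
WACC = 0.6712 × 12.7000% + 0.0999 × 2.2680% + 0.1236 × 3.7800% + 0.1053 × 3.5280% = 9.5897%.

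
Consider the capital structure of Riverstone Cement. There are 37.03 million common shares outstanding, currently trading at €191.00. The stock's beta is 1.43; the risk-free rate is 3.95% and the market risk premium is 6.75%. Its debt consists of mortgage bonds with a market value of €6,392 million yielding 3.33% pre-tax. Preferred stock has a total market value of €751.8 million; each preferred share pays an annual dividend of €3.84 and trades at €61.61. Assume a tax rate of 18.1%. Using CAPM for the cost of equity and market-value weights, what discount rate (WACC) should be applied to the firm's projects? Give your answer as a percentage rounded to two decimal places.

Cost of equity via CAPM: Re = 3.95% + 1.43 × 6.75% = 13.6025%.
Cost of preferred: Rp = 3.84 / 61.61 = 6.2328%.
Market value of equity E = 191.0 × 37.03m = 7072.73m.
Total capital V = 7072.73 + 751.8 + 6392 = 14216.53.
Equity: weight = 7072.73/14216.53 = 0.4975; cost = 13.6025%.
Preferred: weight = 751.8/14216.53 = 0.0529; cost = 6.2328%.
Mortgage bonds: weight = 6392/14216.53 = 0.4496; after-tax cost = 3.33% × (1 − 18.1%) = 2.7273%.
WACC = 0.4975 × 13.6025% + 0.0529 × 6.2328% + 0.4496 × 2.7273% = 8.3231%.

8.32%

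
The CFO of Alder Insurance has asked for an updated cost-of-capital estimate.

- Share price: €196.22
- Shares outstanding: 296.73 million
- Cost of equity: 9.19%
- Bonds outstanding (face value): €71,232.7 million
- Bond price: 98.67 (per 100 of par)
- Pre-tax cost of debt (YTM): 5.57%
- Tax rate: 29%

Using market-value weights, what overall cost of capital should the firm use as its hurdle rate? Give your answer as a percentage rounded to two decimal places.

6.33%

Market value of equity E = 196.22 × 296.73m = 58224.3606m. Market value of debt D = 71232.7m × 98.67/100 = 70285.30509m.
Total capital V = 58224.3606 + 70285.30509 = 128509.66569.
Equity: weight = 58224.3606/128509.66569 = 0.4531; cost = 9.19%.
Bonds outstanding: weight = 70285.30509/128509.66569 = 0.5469; after-tax cost = 5.57% × (1 − 29%) = 3.9547%.
WACC = 0.4531 × 9.1900% + 0.5469 × 3.9547% = 6.3267%.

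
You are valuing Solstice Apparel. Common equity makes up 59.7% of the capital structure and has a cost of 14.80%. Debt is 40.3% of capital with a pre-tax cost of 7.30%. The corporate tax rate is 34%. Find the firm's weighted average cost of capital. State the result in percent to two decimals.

10.78%

After-tax cost of debt = 7.3% × (1 − 34%) = 4.8180%.
WACC = 0.597 × 14.8000% + 0.403 × 4.8180% = 10.7773%.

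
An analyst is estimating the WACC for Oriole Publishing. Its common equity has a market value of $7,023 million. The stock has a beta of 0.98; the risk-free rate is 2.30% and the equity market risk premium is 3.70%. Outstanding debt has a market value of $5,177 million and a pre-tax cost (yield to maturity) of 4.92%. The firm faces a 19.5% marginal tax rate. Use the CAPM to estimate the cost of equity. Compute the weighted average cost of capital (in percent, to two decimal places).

Cost of equity via CAPM: Re = 2.3% + 0.98 × 3.7% = 5.9260%.
Total capital V = 7023 + 5177 = 12200.
Equity: weight = 7023/12200 = 0.5757; cost = 5.926%.
Debt: weight = 5177/12200 = 0.4243; after-tax cost = 4.92% × (1 − 19.5%) = 3.9606%.
WACC = 0.5757 × 5.9260% + 0.4243 × 3.9606% = 5.0920%.

5.09%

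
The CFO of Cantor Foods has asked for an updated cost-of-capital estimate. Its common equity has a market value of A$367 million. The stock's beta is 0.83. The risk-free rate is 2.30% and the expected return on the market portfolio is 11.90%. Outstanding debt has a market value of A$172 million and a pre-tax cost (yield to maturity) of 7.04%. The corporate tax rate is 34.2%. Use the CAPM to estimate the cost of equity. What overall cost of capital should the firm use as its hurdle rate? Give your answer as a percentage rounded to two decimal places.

8.47%

Market risk premium = 11.9% − 2.3% = 9.6%.
Cost of equity via CAPM: Re = 2.3% + 0.83 × 9.6% = 10.2680%.
Total capital V = 367 + 172 = 539.
Equity: weight = 367/539 = 0.6809; cost = 10.268%.
Debt: weight = 172/539 = 0.3191; after-tax cost = 7.04% × (1 − 34.2%) = 4.6323%.
WACC = 0.6809 × 10.2680% + 0.3191 × 4.6323% = 8.4696%.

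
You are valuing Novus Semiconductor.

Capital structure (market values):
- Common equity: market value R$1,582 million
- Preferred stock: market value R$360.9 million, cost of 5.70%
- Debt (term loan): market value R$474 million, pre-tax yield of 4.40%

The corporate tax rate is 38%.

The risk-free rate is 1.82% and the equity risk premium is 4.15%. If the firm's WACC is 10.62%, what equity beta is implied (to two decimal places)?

2.96

Total capital V = 1582 + 360.9 + 474 = 2416.9.
Equity weight = 1582/2416.9 = 0.6546.
Preferred weight = 360.9/2416.9 = 0.1493.
Term loan weight = 474/2416.9 = 0.1961.
Debt contribution = 0.1961 × 4.4% × (1 − 38%) = 0.5350%.
Preferred contribution = 0.1493 × 5.7% = 0.8511%.
Required equity contribution = 10.62% − 1.3862% = 9.2338%  ⇒  Re = 14.1070%.
CAPM: 14.1070% = 1.82% + β × 4.15%  ⇒  β = 2.9607.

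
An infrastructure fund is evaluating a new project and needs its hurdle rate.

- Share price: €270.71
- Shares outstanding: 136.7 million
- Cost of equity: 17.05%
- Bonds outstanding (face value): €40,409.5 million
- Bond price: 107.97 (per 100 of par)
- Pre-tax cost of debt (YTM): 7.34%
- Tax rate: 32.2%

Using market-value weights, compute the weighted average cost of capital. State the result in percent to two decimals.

Market value of equity E = 270.71 × 136.7m = 37006.057m. Market value of debt D = 40409.5m × 107.97/100 = 43630.13715m.
Total capital V = 37006.057 + 43630.13715 = 80636.19415.
Equity: weight = 37006.057/80636.19415 = 0.4589; cost = 17.05%.
Bonds outstanding: weight = 43630.13715/80636.19415 = 0.5411; after-tax cost = 7.34% × (1 − 32.2%) = 4.9765%.
WACC = 0.4589 × 17.0500% + 0.5411 × 4.9765% = 10.5174%.

10.52%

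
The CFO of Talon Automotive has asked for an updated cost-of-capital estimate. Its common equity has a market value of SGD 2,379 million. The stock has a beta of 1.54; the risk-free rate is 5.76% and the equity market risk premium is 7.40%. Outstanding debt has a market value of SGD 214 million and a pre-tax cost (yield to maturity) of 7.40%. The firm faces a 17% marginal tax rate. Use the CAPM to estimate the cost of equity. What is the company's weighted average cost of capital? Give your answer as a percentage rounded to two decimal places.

Cost of equity via CAPM: Re = 5.76% + 1.54 × 7.4% = 17.1560%.
Total capital V = 2379 + 214 = 2593.
Equity: weight = 2379/2593 = 0.9175; cost = 17.156%.
Debt: weight = 214/2593 = 0.0825; after-tax cost = 7.4% × (1 − 17%) = 6.1420%.
WACC = 0.9175 × 17.1560% + 0.0825 × 6.1420% = 16.2470%.

16.25%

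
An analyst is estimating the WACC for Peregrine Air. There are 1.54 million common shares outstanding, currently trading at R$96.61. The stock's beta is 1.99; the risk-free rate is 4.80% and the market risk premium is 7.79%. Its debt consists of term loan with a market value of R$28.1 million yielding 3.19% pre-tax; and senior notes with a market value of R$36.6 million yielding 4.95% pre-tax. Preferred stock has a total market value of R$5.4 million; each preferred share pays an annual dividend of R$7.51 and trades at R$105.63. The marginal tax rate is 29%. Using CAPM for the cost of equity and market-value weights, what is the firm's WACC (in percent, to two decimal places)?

Cost of equity via CAPM: Re = 4.8% + 1.99 × 7.79% = 20.3021%.
Cost of preferred: Rp = 7.51 / 105.63 = 7.1097%.
Market value of equity E = 96.61 × 1.54m = 148.7794m.
Total capital V = 148.7794 + 5.4 + 28.1 + 36.6 = 218.8794.
Equity: weight = 148.7794/218.8794 = 0.6797; cost = 20.3021%.
Preferred: weight = 5.4/218.8794 = 0.0247; cost = 7.1097%.
Term loan: weight = 28.1/218.8794 = 0.1284; after-tax cost = 3.19% × (1 − 29%) = 2.2649%.
Senior notes: weight = 36.6/218.8794 = 0.1672; after-tax cost = 4.95% × (1 − 29%) = 3.5145%.
WACC = 0.6797 × 20.3021% + 0.0247 × 7.1097% + 0.1284 × 2.2649% + 0.1672 × 3.5145% = 14.8538%.

14.85%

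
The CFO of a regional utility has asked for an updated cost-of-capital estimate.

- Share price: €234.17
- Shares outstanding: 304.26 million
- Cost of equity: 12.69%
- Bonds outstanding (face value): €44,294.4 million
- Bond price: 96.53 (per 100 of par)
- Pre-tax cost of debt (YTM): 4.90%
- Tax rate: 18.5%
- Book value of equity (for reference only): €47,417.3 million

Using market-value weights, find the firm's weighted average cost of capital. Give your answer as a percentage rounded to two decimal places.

9.43%

Market value of equity E = 234.17 × 304.26m = 71248.5642m. Market value of debt D = 44294.4m × 96.53/100 = 42757.38432m.
Total capital V = 71248.5642 + 42757.38432 = 114005.94852.
Equity: weight = 71248.5642/114005.94852 = 0.6250; cost = 12.69%.
Bonds outstanding: weight = 42757.38432/114005.94852 = 0.3750; after-tax cost = 4.9% × (1 − 18.5%) = 3.9935%.
WACC = 0.6250 × 12.6900% + 0.3750 × 3.9935% = 9.4284%.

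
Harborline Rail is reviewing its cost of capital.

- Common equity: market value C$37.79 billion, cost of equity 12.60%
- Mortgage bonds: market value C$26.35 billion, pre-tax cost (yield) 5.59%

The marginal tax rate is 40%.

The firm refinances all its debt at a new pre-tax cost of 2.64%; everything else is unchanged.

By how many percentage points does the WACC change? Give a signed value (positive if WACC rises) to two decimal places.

-0.73 pp

Current WACC:
Total capital V = 37.79 + 26.35 = 64.14.
Equity: weight = 37.79/64.14 = 0.5892; cost = 12.6%.
Mortgage bonds: weight = 26.35/64.14 = 0.4108; after-tax cost = 5.59% × (1 − 40%) = 3.3540%.
WACC = 0.5892 × 12.6000% + 0.4108 × 3.3540% = 8.8016%.
After the change:
Total capital V = 37.79 + 26.35 = 64.14.
Equity: weight = 37.79/64.14 = 0.5892; cost = 12.6%.
Mortgage bonds: weight = 26.35/64.14 = 0.4108; after-tax cost = 2.64% × (1 − 40%) = 1.5840%.
WACC = 0.5892 × 12.6000% + 0.4108 × 1.5840% = 8.0744%.
Change in WACC = 8.0744% − 8.8016% = -0.7272 pp.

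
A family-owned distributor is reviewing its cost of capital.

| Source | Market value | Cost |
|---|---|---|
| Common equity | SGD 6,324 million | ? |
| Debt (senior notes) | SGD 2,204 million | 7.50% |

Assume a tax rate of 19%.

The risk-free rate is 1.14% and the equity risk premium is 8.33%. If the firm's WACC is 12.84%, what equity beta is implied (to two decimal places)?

1.69

Total capital V = 6324 + 2204 = 8528.
Equity weight = 6324/8528 = 0.7416.
Senior notes weight = 2204/8528 = 0.2584.
Debt contribution = 0.2584 × 7.5% × (1 − 19%) = 1.5700%.
Required equity contribution = 12.84% − 1.5700% = 11.2700%  ⇒  Re = 15.1977%.
CAPM: 15.1977% = 1.14% + β × 8.33%  ⇒  β = 1.6876.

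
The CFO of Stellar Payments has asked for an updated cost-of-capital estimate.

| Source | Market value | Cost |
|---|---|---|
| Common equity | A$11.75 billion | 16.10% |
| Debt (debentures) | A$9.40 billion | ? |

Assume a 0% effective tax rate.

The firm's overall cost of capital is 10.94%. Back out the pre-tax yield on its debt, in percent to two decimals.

4.49%

Total capital V = 11.75 + 9.4 = 21.15.
Equity weight = 11.75/21.15 = 0.5556.
Debentures weight = 9.4/21.15 = 0.4444.
Equity contribution = 0.5556 × 16.1% = 8.9444%.
Remaining for debt = 10.94% − 8.9444% = 1.9956%.
Rd × (1 − 0%) × 0.4444 = 1.9956%  ⇒  Rd = 4.4900%.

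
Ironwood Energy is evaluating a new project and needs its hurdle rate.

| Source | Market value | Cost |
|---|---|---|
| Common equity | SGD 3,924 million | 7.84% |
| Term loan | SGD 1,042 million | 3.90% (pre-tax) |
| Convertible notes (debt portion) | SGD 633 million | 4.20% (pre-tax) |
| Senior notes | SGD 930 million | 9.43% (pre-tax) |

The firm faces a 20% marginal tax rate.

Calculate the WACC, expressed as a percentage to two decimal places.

6.61%

Total capital V = 3924 + 1042 + 633 + 930 = 6529.
Equity: weight = 3924/6529 = 0.6010; cost = 7.84%.
Term loan: weight = 1042/6529 = 0.1596; after-tax cost = 3.9% × (1 − 20%) = 3.1200%.
Convertible notes (debt portion): weight = 633/6529 = 0.0970; after-tax cost = 4.2% × (1 − 20%) = 3.3600%.
Senior notes: weight = 930/6529 = 0.1424; after-tax cost = 9.43% × (1 − 20%) = 7.5440%.
WACC = 0.6010 × 7.8400% + 0.1596 × 3.1200% + 0.0970 × 3.3600% + 0.1424 × 7.5440% = 6.6102%.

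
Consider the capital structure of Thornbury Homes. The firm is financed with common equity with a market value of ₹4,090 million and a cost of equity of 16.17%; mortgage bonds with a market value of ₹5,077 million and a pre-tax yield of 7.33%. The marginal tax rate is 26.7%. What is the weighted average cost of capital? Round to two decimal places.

Total capital V = 4090 + 5077 = 9167.
Equity: weight = 4090/9167 = 0.4462; cost = 16.17%.
Mortgage bonds: weight = 5077/9167 = 0.5538; after-tax cost = 7.33% × (1 − 26.7%) = 5.3729%.
WACC = 0.4462 × 16.1700% + 0.5538 × 5.3729% = 10.1902%.

10.19%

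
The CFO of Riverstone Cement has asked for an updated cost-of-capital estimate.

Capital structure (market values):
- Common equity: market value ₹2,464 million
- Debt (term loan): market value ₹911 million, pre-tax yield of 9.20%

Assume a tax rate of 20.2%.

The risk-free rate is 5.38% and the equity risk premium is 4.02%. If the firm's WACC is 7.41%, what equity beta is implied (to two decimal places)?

Total capital V = 2464 + 911 = 3375.
Equity weight = 2464/3375 = 0.7301.
Term loan weight = 911/3375 = 0.2699.
Debt contribution = 0.2699 × 9.2% × (1 − 20.2%) = 1.9817%.
Required equity contribution = 7.41% − 1.9817% = 5.4283%  ⇒  Re = 7.4353%.
CAPM: 7.4353% = 5.38% + β × 4.02%  ⇒  β = 0.5113.

0.51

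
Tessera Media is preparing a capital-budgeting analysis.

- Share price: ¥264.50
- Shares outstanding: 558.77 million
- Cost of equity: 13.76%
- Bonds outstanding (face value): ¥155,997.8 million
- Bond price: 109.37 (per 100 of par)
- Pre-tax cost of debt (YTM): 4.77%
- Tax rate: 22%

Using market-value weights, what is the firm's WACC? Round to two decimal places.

8.38%

Market value of equity E = 264.5 × 558.77m = 147794.665m. Market value of debt D = 155997.8m × 109.37/100 = 170614.79386m.
Total capital V = 147794.665 + 170614.79386 = 318409.45886.
Equity: weight = 147794.665/318409.45886 = 0.4642; cost = 13.76%.
Bonds outstanding: weight = 170614.79386/318409.45886 = 0.5358; after-tax cost = 4.77% × (1 − 22%) = 3.7206%.
WACC = 0.4642 × 13.7600% + 0.5358 × 3.7206% = 8.3805%.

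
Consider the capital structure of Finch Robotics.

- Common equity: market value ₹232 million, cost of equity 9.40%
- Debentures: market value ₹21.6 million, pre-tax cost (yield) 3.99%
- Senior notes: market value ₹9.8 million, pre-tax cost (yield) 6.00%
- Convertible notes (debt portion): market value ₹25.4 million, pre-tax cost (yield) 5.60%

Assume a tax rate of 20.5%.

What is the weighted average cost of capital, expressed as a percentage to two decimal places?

8.34%

Total capital V = 232 + 21.6 + 9.8 + 25.4 = 288.8.
Equity: weight = 232/288.8 = 0.8033; cost = 9.4%.
Debentures: weight = 21.6/288.8 = 0.0748; after-tax cost = 3.99% × (1 − 20.5%) = 3.1721%.
Senior notes: weight = 9.8/288.8 = 0.0339; after-tax cost = 6% × (1 − 20.5%) = 4.7700%.
Convertible notes (debt portion): weight = 25.4/288.8 = 0.0880; after-tax cost = 5.6% × (1 − 20.5%) = 4.4520%.
WACC = 0.8033 × 9.4000% + 0.0748 × 3.1721% + 0.0339 × 4.7700% + 0.0880 × 4.4520% = 8.3419%.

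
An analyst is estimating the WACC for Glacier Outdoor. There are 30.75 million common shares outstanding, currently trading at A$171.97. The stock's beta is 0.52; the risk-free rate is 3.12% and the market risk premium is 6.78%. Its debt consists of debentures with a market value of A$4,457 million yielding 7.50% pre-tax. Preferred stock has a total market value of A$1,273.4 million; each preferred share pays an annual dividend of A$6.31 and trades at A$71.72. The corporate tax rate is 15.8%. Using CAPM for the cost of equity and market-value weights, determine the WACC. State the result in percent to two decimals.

6.76%

Cost of equity via CAPM: Re = 3.12% + 0.52 × 6.78% = 6.6456%.
Cost of preferred: Rp = 6.31 / 71.72 = 8.7981%.
Market value of equity E = 171.97 × 30.75m = 5288.0775m.
Total capital V = 5288.0775 + 1273.4 + 4457 = 11018.4775.
Equity: weight = 5288.0775/11018.4775 = 0.4799; cost = 6.6456%.
Preferred: weight = 1273.4/11018.4775 = 0.1156; cost = 8.7981%.
Debentures: weight = 4457/11018.4775 = 0.4045; after-tax cost = 7.5% × (1 − 15.8%) = 6.3150%.
WACC = 0.4799 × 6.6456% + 0.1156 × 8.7981% + 0.4045 × 6.3150% = 6.7606%.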